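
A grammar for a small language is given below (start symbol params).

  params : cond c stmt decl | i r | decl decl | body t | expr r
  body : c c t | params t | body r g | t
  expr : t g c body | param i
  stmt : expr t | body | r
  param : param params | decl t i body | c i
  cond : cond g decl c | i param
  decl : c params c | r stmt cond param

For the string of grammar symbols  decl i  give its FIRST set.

{ c, r }

Add FIRST(decl) = { c, r }; decl is not nullable, stop.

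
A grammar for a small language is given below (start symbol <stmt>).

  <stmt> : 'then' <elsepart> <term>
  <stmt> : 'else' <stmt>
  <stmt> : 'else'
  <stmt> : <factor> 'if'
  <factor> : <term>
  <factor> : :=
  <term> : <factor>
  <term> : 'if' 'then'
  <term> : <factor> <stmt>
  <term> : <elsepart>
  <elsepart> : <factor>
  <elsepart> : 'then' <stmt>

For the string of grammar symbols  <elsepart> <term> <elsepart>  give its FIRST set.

{ 'if', 'then', := }

Add FIRST(<elsepart>) = { 'if', 'then', := }; <elsepart> is not nullable, stop.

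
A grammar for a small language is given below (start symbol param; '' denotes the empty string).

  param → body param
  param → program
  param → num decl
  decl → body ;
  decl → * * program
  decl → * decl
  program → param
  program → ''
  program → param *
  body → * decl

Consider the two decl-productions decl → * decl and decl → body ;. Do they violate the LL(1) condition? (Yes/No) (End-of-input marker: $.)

Yes

FIRST(* decl) = { * } and FIRST(body ;) = { * }.
Both contain *, so the two alternatives are not disjoint — LL(1) conflict.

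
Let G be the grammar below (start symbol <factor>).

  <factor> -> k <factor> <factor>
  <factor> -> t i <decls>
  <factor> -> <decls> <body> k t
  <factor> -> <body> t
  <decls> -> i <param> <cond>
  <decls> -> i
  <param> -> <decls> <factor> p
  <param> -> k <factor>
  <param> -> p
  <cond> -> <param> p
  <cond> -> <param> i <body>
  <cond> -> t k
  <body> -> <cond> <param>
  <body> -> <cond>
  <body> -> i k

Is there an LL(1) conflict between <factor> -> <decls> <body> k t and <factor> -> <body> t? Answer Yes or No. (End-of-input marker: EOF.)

Yes

FIRST(<decls> <body> k t) = { i } and FIRST(<body> t) = { i, k, p, t }.
Both contain i, so the two alternatives are not disjoint — LL(1) conflict.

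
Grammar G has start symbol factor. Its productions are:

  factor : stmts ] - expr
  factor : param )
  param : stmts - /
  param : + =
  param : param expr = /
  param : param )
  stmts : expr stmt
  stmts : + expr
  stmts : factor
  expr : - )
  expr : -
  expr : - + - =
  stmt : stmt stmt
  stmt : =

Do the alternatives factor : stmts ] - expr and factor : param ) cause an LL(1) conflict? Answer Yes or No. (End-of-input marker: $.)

FIRST(stmts ] - expr) = { +, - } and FIRST(param )) = { +, - }.
Both contain +, so the two alternatives are not disjoint — LL(1) conflict.

Yes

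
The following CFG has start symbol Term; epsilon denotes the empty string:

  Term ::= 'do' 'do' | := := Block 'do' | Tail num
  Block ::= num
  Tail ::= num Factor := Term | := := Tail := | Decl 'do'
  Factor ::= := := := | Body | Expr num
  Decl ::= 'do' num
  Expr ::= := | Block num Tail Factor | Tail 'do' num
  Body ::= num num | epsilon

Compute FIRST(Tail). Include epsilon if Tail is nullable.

{ 'do', :=, num }

Tail ::= num Factor := Term contributes {num}.
Tail ::= := := Tail := contributes {:=}.
From Tail ::= Decl 'do': add FIRST(Decl) = { 'do' }.
Union: FIRST(Tail) = { 'do', :=, num }.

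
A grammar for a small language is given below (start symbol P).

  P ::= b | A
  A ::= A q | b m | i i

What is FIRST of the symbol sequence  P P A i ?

Add FIRST(P) = { b, i }; P is not nullable, stop.

{ b, i }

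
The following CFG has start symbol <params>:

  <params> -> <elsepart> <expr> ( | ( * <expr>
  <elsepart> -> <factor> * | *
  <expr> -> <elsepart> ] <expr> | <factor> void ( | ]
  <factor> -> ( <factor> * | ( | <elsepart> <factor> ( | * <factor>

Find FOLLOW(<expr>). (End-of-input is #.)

{ #, ( }

In <params> -> <elsepart> <expr> (: add FIRST(() = { ( }.
In <params> -> ( * <expr>: <expr> is at the end, add FOLLOW(<params>) = { # }.
In <expr> -> <elsepart> ] <expr>: <expr> is at the end, add FOLLOW(<expr>) = { #, ( }.
Union: FOLLOW(<expr>) = { #, ( }.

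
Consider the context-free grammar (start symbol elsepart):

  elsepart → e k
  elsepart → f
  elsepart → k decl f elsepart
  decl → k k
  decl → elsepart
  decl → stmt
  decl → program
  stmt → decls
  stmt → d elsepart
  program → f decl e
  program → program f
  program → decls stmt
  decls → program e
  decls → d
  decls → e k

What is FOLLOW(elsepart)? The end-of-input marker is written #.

{ #, e, f }

elsepart is the start symbol, so # ∈ FOLLOW(elsepart).
In elsepart → k decl f elsepart: elsepart is at the end, add FOLLOW(elsepart) = { #, e, f }.
In decl → elsepart: elsepart is at the end, add FOLLOW(decl) = { e, f }.
In stmt → d elsepart: elsepart is at the end, add FOLLOW(stmt) = { e, f }.
Union: FOLLOW(elsepart) = { #, e, f }.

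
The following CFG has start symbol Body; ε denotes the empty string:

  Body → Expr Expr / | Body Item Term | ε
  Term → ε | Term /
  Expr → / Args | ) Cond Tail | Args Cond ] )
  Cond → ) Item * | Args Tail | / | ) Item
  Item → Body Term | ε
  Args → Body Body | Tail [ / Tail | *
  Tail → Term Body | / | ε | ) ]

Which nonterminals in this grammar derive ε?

Directly nullable (have an ε-production): Body, Term, Item, Tail.
Args → Body Body with every symbol nullable, so Args is nullable.
Cond → Args Tail with every symbol nullable, so Cond is nullable.
No other nonterminal has a production whose RHS symbols are all nullable.

{ Args, Body, Cond, Item, Tail, Term }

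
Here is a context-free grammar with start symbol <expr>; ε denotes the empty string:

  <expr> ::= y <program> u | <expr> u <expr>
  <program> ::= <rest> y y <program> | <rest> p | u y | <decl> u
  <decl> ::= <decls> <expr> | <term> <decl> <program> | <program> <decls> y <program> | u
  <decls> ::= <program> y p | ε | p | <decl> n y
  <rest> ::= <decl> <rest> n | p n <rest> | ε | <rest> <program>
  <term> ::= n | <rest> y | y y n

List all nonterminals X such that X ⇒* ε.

{ <decls>, <rest> }

Directly nullable (have an ε-production): <decls>, <rest>.
No other nonterminal has a production whose RHS symbols are all nullable.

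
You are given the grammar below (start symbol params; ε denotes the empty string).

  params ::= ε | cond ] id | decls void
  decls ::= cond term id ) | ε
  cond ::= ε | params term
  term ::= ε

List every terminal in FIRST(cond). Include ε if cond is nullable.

{ ], id, void, ε }

cond ::= ε contributes ε.
From cond ::= params term: params, term nullable, take FIRST(params) ∪ FIRST(term) = { ], id, void }; also ε since the whole RHS is nullable.
Union: FIRST(cond) = { ], id, void, ε }.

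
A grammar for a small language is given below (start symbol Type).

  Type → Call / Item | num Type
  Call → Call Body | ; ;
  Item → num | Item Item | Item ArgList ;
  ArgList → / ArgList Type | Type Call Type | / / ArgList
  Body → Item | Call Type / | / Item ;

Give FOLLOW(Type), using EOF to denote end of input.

Type is the start symbol, so EOF ∈ FOLLOW(Type).
In Type → num Type: Type is at the end, add FOLLOW(Type) = { EOF, /, ;, num }.
In ArgList → / ArgList Type: Type is at the end, add FOLLOW(ArgList) = { ;, num }.
In ArgList → Type Call Type: add FIRST(Call Type) = { ; }.
In ArgList → Type Call Type: Type is at the end, add FOLLOW(ArgList) = { ;, num }.
In Body → Call Type /: add FIRST(/) = { / }.
Union: FOLLOW(Type) = { EOF, /, ;, num }.

{ EOF, /, ;, num }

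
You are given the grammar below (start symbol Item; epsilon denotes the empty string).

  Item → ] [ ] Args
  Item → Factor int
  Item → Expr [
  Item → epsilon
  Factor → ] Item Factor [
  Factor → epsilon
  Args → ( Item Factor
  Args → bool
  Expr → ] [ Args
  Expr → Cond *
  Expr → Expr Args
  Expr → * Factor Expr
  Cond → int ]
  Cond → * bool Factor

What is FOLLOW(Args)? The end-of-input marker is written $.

{ $, (, [, ], bool }

In Item → ] [ ] Args: Args is at the end, add FOLLOW(Item) = { $, (, [, ], bool }.
In Expr → ] [ Args: Args is at the end, add FOLLOW(Expr) = { (, [, bool }.
In Expr → Expr Args: Args is at the end, add FOLLOW(Expr) = { (, [, bool }.
Union: FOLLOW(Args) = { $, (, [, ], bool }.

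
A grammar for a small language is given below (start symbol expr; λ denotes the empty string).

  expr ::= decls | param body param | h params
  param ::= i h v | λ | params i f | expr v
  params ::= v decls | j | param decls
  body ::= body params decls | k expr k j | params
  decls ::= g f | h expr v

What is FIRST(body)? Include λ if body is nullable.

From body ::= body params decls: add FIRST(body) = { g, h, i, j, k, v }.
body ::= k expr k j contributes {k}.
From body ::= params: add FIRST(params) = { g, h, i, j, k, v }.
Union: FIRST(body) = { g, h, i, j, k, v }.

{ g, h, i, j, k, v }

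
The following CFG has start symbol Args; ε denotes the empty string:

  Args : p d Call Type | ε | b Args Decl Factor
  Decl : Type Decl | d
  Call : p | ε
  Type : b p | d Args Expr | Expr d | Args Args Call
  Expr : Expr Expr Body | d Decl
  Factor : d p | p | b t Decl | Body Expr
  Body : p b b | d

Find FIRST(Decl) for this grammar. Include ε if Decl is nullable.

From Decl : Type Decl: Type nullable, take FIRST(Type) ∪ FIRST(Decl) = { b, d, p }.
Decl : d contributes {d}.
Union: FIRST(Decl) = { b, d, p }.

{ b, d, p }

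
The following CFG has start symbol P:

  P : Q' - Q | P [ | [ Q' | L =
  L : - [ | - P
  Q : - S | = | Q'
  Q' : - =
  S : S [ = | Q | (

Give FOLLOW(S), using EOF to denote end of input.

In Q : - S: S is at the end, add FOLLOW(Q) = { EOF, =, [ }.
In S : S [ =: add FIRST([ =) = { [ }.
Union: FOLLOW(S) = { EOF, =, [ }.

{ EOF, =, [ }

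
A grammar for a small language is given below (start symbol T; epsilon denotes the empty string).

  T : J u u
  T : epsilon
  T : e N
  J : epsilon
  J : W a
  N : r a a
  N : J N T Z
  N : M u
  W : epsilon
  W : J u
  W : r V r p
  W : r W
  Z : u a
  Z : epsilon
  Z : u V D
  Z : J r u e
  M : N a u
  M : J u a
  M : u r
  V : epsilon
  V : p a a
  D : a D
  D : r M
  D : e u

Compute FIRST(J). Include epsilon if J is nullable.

J : epsilon contributes epsilon.
From J : W a: W nullable, take FIRST(W) ∪ {a} = { a, r, u }.
Union: FIRST(J) = { a, r, u, epsilon }.

{ a, r, u, epsilon }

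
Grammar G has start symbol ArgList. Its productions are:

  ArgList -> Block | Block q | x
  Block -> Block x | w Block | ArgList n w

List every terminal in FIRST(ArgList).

From ArgList -> Block: add FIRST(Block) = { w, x }.
From ArgList -> Block q: add FIRST(Block) = { w, x }.
ArgList -> x contributes {x}.
Union: FIRST(ArgList) = { w, x }.

{ w, x }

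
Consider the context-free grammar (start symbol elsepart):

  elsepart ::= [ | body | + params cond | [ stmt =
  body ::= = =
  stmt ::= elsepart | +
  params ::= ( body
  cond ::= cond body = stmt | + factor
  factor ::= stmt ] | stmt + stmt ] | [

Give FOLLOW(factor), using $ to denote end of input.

In cond ::= + factor: factor is at the end, add FOLLOW(cond) = { $, +, =, ] }.
Union: FOLLOW(factor) = { $, +, =, ] }.

{ $, +, =, ] }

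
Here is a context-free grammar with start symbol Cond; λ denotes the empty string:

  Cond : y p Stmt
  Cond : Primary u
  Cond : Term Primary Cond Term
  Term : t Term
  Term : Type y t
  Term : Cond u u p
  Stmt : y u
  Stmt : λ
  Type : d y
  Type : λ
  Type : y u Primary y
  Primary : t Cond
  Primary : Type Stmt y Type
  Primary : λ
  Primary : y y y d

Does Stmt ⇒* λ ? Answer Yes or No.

Yes

Stmt has an λ-production, so Stmt ⇒ λ.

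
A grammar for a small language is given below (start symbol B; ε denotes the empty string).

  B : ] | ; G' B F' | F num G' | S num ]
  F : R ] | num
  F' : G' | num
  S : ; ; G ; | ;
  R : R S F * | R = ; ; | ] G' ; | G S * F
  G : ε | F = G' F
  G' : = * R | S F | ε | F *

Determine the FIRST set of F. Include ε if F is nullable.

{ ;, ], num }

From F : R ]: add FIRST(R) = { ;, ], num }.
F : num contributes {num}.
Union: FIRST(F) = { ;, ], num }.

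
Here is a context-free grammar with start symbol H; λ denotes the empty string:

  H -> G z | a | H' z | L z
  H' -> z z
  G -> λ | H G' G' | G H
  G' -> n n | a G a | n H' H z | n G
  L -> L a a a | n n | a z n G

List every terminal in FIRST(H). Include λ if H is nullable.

From H -> G z: G nullable, take FIRST(G) ∪ {z} = { a, n, z }.
H -> a contributes {a}.
From H -> H' z: add FIRST(H') = { z }.
From H -> L z: add FIRST(L) = { a, n }.
Union: FIRST(H) = { a, n, z }.

{ a, n, z }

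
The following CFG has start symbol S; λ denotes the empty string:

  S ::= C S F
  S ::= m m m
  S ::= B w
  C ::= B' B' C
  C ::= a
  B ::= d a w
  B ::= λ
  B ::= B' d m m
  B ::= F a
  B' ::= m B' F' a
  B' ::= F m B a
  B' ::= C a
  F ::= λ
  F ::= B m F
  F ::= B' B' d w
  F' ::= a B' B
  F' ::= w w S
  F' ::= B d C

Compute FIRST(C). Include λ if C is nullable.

{ a, d, m }

From C ::= B' B' C: add FIRST(B') = { a, d, m }.
C ::= a contributes {a}.
Union: FIRST(C) = { a, d, m }.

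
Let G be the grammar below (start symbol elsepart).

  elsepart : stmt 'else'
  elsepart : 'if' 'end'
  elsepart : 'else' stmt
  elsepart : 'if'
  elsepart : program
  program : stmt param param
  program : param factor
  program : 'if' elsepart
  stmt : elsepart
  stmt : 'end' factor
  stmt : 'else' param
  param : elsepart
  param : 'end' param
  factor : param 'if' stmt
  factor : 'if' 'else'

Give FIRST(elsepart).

From elsepart : stmt 'else': add FIRST(stmt) = { 'else', 'end', 'if' }.
elsepart : 'if' 'end' contributes {'if'}.
elsepart : 'else' stmt contributes {'else'}.
elsepart : 'if' contributes {'if'}.
From elsepart : program: add FIRST(program) = { 'else', 'end', 'if' }.
Union: FIRST(elsepart) = { 'else', 'end', 'if' }.

{ 'else', 'end', 'if' }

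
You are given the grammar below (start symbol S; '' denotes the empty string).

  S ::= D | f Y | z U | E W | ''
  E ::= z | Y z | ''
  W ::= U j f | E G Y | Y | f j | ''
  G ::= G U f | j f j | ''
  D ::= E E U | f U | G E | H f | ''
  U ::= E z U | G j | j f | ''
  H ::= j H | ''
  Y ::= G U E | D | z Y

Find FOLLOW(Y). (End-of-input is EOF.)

{ EOF, z }

In S ::= f Y: Y is at the end, add FOLLOW(S) = { EOF }.
In E ::= Y z: add FIRST(z) = { z }.
In W ::= E G Y: Y is at the end, add FOLLOW(W) = { EOF }.
In W ::= Y: Y is at the end, add FOLLOW(W) = { EOF }.
In Y ::= z Y: Y is at the end, add FOLLOW(Y) = { EOF, z }.
Union: FOLLOW(Y) = { EOF, z }.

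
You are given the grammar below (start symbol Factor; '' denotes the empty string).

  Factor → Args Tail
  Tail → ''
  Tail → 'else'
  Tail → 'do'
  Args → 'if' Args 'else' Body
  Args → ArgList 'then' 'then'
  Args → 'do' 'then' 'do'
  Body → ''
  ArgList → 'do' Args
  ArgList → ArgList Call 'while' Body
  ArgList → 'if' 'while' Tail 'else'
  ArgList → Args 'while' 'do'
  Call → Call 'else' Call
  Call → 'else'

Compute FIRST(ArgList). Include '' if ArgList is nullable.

ArgList → 'do' Args contributes {'do'}.
From ArgList → ArgList Call 'while' Body: add FIRST(ArgList) = { 'do', 'if' }.
ArgList → 'if' 'while' Tail 'else' contributes {'if'}.
From ArgList → Args 'while' 'do': add FIRST(Args) = { 'do', 'if' }.
Union: FIRST(ArgList) = { 'do', 'if' }.

{ 'do', 'if' }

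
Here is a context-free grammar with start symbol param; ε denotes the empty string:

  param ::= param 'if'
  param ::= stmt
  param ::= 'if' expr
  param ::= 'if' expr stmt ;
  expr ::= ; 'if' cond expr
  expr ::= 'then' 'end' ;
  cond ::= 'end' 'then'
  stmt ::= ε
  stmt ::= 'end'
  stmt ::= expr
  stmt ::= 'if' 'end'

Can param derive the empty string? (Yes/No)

Yes

param ::= stmt and each of stmt is nullable, so param ⇒* ε.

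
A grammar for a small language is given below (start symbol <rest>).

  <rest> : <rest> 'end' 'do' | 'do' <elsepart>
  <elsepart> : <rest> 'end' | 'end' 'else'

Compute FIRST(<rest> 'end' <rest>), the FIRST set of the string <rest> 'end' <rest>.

Add FIRST(<rest>) = { 'do' }; <rest> is not nullable, stop.

{ 'do' }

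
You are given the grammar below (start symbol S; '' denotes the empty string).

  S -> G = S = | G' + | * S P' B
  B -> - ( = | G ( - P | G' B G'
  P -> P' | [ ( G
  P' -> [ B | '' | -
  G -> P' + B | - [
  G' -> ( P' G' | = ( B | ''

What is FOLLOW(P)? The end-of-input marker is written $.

In B -> G ( - P: P is at the end, add FOLLOW(B) = { $, (, +, -, =, [ }.
Union: FOLLOW(P) = { $, (, +, -, =, [ }.

{ $, (, +, -, =, [ }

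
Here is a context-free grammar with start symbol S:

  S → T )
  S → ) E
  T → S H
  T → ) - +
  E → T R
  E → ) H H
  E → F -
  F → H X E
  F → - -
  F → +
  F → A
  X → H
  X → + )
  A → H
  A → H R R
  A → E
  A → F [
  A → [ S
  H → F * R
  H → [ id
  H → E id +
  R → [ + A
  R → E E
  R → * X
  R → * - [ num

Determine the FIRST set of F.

From F → H X E: add FIRST(H) = { ), +, -, [ }.
F → - - contributes {-}.
F → + contributes {+}.
From F → A: add FIRST(A) = { ), +, -, [ }.
Union: FIRST(F) = { ), +, -, [ }.

{ ), +, -, [ }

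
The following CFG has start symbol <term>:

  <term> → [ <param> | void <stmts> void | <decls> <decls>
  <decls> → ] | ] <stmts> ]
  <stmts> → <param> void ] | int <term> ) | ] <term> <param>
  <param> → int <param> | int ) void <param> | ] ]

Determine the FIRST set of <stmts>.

From <stmts> → <param> void ]: add FIRST(<param>) = { ], int }.
<stmts> → int <term> ) contributes {int}.
<stmts> → ] <term> <param> contributes {]}.
Union: FIRST(<stmts>) = { ], int }.

{ ], int }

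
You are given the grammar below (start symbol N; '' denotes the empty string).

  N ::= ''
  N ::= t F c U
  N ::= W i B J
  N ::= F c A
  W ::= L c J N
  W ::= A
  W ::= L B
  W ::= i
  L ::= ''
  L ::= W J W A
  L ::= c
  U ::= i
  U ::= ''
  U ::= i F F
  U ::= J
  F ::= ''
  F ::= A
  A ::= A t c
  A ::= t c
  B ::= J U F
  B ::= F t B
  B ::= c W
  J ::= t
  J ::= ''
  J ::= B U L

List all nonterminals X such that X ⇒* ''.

{ B, F, J, L, N, U, W }

Directly nullable (have an ''-production): N, L, U, F, J.
B ::= J U F with every symbol nullable, so B is nullable.
W ::= L B with every symbol nullable, so W is nullable.
No other nonterminal has a production whose RHS symbols are all nullable.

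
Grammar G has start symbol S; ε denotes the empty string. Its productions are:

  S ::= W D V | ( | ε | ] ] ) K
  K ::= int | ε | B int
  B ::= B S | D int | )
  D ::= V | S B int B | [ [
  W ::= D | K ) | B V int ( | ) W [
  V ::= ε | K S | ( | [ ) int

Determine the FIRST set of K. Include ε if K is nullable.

{ (, ), [, ], int, ε }

K ::= int contributes {int}.
K ::= ε contributes ε.
From K ::= B int: add FIRST(B) = { (, ), [, ], int }.
Union: FIRST(K) = { (, ), [, ], int, ε }.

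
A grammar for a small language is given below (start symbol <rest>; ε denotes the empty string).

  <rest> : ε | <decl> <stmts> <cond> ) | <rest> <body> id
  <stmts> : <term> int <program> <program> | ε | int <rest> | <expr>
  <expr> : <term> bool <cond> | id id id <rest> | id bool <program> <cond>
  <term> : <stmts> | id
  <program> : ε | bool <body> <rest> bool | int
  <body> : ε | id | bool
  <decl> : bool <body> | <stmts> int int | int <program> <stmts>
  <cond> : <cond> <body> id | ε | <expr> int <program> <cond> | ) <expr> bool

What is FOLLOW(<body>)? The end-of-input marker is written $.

{ ), bool, id, int }

In <rest> : <rest> <body> id: add FIRST(id) = { id }.
In <program> : bool <body> <rest> bool: add FIRST(<rest> bool) = { bool, id, int }.
In <decl> : bool <body>: <body> is at the end, add FOLLOW(<decl>) = { ), bool, id, int }.
In <cond> : <cond> <body> id: add FIRST(id) = { id }.
Union: FOLLOW(<body>) = { ), bool, id, int }.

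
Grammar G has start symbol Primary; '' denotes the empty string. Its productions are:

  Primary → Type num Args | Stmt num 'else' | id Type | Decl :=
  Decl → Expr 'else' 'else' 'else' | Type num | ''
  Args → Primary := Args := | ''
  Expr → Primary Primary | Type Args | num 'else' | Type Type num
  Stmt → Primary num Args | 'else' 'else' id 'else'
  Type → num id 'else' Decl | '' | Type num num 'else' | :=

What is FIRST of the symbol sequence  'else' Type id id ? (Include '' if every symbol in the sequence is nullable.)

{ 'else' }

'else' is a terminal; add {'else'} and stop.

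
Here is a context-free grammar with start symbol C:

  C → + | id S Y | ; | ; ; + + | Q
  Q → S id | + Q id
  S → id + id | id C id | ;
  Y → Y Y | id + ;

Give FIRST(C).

{ +, ;, id }

C → + contributes {+}.
C → id S Y contributes {id}.
C → ; contributes {;}.
C → ; ; + + contributes {;}.
From C → Q: add FIRST(Q) = { +, ;, id }.
Union: FIRST(C) = { +, ;, id }.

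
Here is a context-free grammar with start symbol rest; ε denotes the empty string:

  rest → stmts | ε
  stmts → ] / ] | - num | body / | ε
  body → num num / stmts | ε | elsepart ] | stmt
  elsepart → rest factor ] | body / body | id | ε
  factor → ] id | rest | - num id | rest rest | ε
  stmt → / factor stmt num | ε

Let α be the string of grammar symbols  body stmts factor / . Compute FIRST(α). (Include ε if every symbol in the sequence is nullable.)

Add FIRST(body)\{ε} = { -, /, ], id, num }; body is nullable, continue.
Add FIRST(stmts)\{ε} = { -, /, ], id, num }; stmts is nullable, continue.
Add FIRST(factor)\{ε} = { -, /, ], id, num }; factor is nullable, continue.
/ is a terminal; add {/} and stop.

{ -, /, ], id, num }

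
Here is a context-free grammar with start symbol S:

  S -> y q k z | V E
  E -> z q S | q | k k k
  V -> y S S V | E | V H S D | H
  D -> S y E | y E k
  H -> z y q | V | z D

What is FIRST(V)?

{ k, q, y, z }

V -> y S S V contributes {y}.
From V -> E: add FIRST(E) = { k, q, z }.
From V -> V H S D: add FIRST(V) = { k, q, y, z }.
From V -> H: add FIRST(H) = { k, q, y, z }.
Union: FIRST(V) = { k, q, y, z }.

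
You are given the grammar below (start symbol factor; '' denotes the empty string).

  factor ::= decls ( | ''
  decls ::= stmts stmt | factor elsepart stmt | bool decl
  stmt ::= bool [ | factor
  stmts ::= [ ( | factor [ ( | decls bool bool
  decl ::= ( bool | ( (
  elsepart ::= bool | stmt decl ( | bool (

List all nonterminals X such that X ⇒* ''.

Directly nullable (have an ''-production): factor.
stmt ::= factor with every symbol nullable, so stmt is nullable.
No other nonterminal has a production whose RHS symbols are all nullable.

{ factor, stmt }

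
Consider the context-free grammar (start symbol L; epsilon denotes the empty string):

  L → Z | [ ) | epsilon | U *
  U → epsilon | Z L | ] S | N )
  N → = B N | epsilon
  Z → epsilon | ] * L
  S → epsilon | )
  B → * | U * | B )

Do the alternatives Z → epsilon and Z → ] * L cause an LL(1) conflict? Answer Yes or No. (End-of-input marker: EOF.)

Yes

FIRST(epsilon) = { epsilon } and FIRST(] * L) = { ] }.
The first alternative is nullable and FOLLOW(Z) = { EOF, ), *, =, [, ] } shares ] with FIRST of the second — conflict.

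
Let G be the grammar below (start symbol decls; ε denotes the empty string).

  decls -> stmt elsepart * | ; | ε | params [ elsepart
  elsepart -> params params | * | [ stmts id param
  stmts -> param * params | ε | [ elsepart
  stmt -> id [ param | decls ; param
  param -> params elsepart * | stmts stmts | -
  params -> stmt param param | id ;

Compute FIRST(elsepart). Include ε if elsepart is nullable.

{ *, ;, [, id }

From elsepart -> params params: add FIRST(params) = { ;, id }.
elsepart -> * contributes {*}.
elsepart -> [ stmts id param contributes {[}.
Union: FIRST(elsepart) = { *, ;, [, id }.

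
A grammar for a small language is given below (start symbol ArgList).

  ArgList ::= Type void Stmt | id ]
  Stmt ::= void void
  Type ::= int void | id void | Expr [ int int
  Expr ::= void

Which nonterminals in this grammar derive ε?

{ } (none)

No nonterminal has an empty production or an RHS whose symbols are all nullable.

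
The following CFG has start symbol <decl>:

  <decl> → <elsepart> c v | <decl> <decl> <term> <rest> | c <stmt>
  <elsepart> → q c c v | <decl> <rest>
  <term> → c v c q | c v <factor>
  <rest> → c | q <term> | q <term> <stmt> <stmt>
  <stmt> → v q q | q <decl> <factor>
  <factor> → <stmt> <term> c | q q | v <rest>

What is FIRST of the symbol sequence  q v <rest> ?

q is a terminal; add {q} and stop.

{ q }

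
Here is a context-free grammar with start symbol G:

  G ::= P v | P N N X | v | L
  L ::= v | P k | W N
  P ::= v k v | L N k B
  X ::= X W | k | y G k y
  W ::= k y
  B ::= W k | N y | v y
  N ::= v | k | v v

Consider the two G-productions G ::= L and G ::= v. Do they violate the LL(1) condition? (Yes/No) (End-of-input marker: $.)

Yes

FIRST(L) = { k, v } and FIRST(v) = { v }.
Both contain v, so the two alternatives are not disjoint — LL(1) conflict.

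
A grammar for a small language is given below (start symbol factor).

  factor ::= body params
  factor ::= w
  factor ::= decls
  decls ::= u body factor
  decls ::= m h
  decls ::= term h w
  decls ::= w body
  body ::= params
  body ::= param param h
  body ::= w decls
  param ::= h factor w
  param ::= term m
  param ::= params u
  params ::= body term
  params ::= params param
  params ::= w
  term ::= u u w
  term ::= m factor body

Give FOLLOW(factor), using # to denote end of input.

factor is the start symbol, so # ∈ FOLLOW(factor).
In decls ::= u body factor: factor is at the end, add FOLLOW(decls) = { #, h, m, u, w }.
In param ::= h factor w: add FIRST(w) = { w }.
In term ::= m factor body: add FIRST(body) = { h, m, u, w }.
Union: FOLLOW(factor) = { #, h, m, u, w }.

{ #, h, m, u, w }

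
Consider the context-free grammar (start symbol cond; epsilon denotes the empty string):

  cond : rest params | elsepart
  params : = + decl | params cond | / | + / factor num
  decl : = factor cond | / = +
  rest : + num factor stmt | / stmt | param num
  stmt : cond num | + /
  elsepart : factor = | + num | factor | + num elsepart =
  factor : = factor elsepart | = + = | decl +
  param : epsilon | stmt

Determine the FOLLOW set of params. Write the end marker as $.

{ $, +, /, =, num }

In cond : rest params: params is at the end, add FOLLOW(cond) = { $, +, /, =, num }.
In params : params cond: add FIRST(cond) = { +, /, =, num }.
Union: FOLLOW(params) = { $, +, /, =, num }.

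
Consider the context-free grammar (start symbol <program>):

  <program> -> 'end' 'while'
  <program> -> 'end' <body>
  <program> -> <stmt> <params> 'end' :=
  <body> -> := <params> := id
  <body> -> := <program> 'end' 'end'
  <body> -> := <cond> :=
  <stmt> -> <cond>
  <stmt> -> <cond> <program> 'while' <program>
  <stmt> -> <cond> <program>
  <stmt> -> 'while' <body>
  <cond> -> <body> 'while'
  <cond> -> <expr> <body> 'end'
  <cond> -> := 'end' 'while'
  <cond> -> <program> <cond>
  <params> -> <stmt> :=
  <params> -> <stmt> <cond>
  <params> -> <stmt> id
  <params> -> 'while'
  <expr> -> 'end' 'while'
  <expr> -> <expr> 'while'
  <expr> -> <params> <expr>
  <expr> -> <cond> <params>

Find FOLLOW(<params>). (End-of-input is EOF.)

In <program> -> <stmt> <params> 'end' :=: add FIRST('end' :=) = { 'end' }.
In <body> -> := <params> := id: add FIRST(:= id) = { := }.
In <expr> -> <params> <expr>: add FIRST(<expr>) = { 'end', 'while', := }.
In <expr> -> <cond> <params>: <params> is at the end, add FOLLOW(<expr>) = { 'while', := }.
Union: FOLLOW(<params>) = { 'end', 'while', := }.

{ 'end', 'while', := }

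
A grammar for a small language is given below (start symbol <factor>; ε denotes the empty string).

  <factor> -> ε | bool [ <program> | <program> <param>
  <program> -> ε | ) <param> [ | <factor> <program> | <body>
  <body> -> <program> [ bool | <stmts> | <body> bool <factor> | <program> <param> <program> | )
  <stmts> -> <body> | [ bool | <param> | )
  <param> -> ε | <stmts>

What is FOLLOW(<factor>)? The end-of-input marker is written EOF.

{ EOF, ), [, bool }

<factor> is the start symbol, so EOF ∈ FOLLOW(<factor>).
In <program> -> <factor> <program>: add FIRST(<program>)\{ε} = { ), [, bool }.
  Since <program> is nullable, also add FOLLOW(<program>) = { EOF, ), [, bool }.
In <body> -> <body> bool <factor>: <factor> is at the end, add FOLLOW(<body>) = { EOF, ), [, bool }.
Union: FOLLOW(<factor>) = { EOF, ), [, bool }.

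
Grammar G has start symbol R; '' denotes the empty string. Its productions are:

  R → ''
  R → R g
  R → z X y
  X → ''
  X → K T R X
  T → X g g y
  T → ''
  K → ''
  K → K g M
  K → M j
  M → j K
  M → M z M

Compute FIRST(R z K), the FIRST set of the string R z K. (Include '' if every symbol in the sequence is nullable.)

{ g, z }

Add FIRST(R)\{''} = { g, z }; R is nullable, continue.
z is a terminal; add {z} and stop.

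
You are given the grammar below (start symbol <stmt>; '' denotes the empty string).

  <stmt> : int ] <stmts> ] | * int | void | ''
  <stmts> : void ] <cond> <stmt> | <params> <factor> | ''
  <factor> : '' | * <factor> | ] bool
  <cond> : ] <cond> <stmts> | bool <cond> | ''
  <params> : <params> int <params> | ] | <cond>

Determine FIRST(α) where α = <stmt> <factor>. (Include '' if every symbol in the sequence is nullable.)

{ *, ], int, void, '' }

Add FIRST(<stmt>)\{''} = { *, int, void }; <stmt> is nullable, continue.
Add FIRST(<factor>)\{''} = { *, ] }; <factor> is nullable, continue.
Every symbol is nullable, so include ''.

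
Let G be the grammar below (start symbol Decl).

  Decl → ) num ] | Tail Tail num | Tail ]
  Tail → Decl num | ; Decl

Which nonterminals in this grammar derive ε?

No nonterminal has an empty production or an RHS whose symbols are all nullable.

{ } (none)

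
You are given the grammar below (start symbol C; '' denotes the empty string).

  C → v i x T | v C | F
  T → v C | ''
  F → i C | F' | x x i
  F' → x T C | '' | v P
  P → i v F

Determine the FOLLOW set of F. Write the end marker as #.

{ #, i, v, x }

In C → F: F is at the end, add FOLLOW(C) = { #, i, v, x }.
In P → i v F: F is at the end, add FOLLOW(P) = { #, i, v, x }.
Union: FOLLOW(F) = { #, i, v, x }.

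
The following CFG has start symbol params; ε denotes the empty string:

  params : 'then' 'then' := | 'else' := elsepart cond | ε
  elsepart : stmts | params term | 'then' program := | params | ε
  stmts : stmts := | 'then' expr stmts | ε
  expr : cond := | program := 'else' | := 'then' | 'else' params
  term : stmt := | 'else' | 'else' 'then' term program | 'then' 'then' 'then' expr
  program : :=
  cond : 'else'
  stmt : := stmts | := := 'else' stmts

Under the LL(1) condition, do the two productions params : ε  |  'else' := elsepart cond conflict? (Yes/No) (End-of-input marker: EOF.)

Yes

FIRST(ε) = { ε } and FIRST('else' := elsepart cond) = { 'else' }.
The first alternative is nullable and FOLLOW(params) = { EOF, 'else', 'then', := } shares 'else' with FIRST of the second — conflict.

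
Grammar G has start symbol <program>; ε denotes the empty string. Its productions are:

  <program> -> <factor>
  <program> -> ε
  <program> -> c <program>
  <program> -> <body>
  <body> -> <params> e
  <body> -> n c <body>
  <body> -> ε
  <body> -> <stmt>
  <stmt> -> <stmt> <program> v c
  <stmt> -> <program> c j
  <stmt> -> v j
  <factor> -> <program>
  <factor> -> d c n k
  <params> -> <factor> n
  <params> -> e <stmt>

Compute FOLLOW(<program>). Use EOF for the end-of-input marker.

<program> is the start symbol, so EOF ∈ FOLLOW(<program>).
In <program> -> c <program>: <program> is at the end, add FOLLOW(<program>) = { EOF, c, n, v }.
In <stmt> -> <stmt> <program> v c: add FIRST(v c) = { v }.
In <stmt> -> <program> c j: add FIRST(c j) = { c }.
In <factor> -> <program>: <program> is at the end, add FOLLOW(<factor>) = { EOF, c, n, v }.
Union: FOLLOW(<program>) = { EOF, c, n, v }.

{ EOF, c, n, v }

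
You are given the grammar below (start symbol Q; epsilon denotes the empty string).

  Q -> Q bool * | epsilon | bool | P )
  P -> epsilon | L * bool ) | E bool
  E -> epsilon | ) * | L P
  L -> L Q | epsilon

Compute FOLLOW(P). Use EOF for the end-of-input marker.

In Q -> P ): add FIRST()) = { ) }.
In E -> L P: P is at the end, add FOLLOW(E) = { bool }.
Union: FOLLOW(P) = { ), bool }.

{ ), bool }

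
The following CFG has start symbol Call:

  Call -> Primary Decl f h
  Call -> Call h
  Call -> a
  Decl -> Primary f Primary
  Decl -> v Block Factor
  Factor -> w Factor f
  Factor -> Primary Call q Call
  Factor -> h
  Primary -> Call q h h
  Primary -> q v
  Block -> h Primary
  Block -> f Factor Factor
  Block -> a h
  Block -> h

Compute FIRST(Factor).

Factor -> w Factor f contributes {w}.
From Factor -> Primary Call q Call: add FIRST(Primary) = { a, q }.
Factor -> h contributes {h}.
Union: FIRST(Factor) = { a, h, q, w }.

{ a, h, q, w }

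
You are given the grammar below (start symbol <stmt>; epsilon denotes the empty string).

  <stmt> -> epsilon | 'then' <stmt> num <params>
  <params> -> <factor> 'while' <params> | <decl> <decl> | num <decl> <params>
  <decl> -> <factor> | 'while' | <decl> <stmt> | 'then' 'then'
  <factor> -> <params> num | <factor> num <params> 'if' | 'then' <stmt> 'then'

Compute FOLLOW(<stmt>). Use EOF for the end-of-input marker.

{ EOF, 'if', 'then', 'while', num }

<stmt> is the start symbol, so EOF ∈ FOLLOW(<stmt>).
In <stmt> -> 'then' <stmt> num <params>: add FIRST(num <params>) = { num }.
In <decl> -> <decl> <stmt>: <stmt> is at the end, add FOLLOW(<decl>) = { EOF, 'if', 'then', 'while', num }.
In <factor> -> 'then' <stmt> 'then': add FIRST('then') = { 'then' }.
Union: FOLLOW(<stmt>) = { EOF, 'if', 'then', 'while', num }.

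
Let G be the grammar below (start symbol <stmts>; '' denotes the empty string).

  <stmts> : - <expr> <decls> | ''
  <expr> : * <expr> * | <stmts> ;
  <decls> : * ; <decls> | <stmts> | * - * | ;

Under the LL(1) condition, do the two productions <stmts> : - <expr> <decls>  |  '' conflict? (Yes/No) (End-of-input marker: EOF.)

FIRST(- <expr> <decls>) = { - } and FIRST('') = { '' }.
The second is nullable but FOLLOW(<stmts>) = { EOF, ; } is disjoint from FIRST of the first.

No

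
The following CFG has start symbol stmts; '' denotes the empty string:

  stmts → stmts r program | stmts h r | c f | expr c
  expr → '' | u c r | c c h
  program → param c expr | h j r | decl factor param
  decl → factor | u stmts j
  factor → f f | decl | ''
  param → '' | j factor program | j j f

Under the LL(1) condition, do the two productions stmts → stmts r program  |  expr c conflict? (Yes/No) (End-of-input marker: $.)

FIRST(stmts r program) = { c, u } and FIRST(expr c) = { c, u }.
Both contain c, so the two alternatives are not disjoint — LL(1) conflict.

Yes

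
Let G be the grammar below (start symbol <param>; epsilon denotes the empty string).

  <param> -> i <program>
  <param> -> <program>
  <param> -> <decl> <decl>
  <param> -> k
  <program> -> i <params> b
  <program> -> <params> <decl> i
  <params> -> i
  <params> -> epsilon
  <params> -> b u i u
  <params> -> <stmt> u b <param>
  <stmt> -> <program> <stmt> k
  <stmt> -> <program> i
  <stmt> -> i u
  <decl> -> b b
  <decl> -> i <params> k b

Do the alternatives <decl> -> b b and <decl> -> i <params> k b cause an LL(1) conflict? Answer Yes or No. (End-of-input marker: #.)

No

FIRST(b b) = { b } and FIRST(i <params> k b) = { i }.
The FIRST sets are disjoint and neither alternative is nullable — no conflict.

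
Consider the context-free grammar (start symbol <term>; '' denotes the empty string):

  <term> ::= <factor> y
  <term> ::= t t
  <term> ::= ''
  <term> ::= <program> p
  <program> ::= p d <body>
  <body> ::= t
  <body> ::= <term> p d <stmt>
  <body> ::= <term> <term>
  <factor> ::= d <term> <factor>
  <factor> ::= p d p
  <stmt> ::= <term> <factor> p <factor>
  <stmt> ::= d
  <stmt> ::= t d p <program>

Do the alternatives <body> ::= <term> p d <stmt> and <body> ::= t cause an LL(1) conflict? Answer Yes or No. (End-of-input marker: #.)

FIRST(<term> p d <stmt>) = { d, p, t } and FIRST(t) = { t }.
Both contain t, so the two alternatives are not disjoint — LL(1) conflict.

Yes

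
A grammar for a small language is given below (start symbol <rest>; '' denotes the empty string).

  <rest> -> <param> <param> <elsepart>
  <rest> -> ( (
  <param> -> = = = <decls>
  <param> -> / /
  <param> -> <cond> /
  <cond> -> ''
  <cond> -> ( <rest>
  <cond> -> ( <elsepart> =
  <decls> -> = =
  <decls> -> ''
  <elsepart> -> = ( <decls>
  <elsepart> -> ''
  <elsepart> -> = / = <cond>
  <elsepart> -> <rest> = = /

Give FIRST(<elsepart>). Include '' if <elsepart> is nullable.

{ (, /, =, '' }

<elsepart> -> = ( <decls> contributes {=}.
<elsepart> -> '' contributes ''.
<elsepart> -> = / = <cond> contributes {=}.
From <elsepart> -> <rest> = = /: add FIRST(<rest>) = { (, /, = }.
Union: FIRST(<elsepart>) = { (, /, =, '' }.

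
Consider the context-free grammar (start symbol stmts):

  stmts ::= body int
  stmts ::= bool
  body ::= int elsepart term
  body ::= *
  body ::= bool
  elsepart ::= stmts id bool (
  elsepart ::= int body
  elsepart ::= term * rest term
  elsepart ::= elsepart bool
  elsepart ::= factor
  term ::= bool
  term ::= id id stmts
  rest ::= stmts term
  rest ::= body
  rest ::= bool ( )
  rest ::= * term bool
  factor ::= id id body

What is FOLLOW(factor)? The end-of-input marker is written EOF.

{ bool, id }

In elsepart ::= factor: factor is at the end, add FOLLOW(elsepart) = { bool, id }.
Union: FOLLOW(factor) = { bool, id }.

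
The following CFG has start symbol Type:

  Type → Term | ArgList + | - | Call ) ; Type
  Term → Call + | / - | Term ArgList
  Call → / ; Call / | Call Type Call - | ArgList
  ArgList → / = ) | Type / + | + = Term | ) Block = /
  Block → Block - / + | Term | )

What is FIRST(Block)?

{ ), +, -, / }

From Block → Block - / +: add FIRST(Block) = { ), +, -, / }.
From Block → Term: add FIRST(Term) = { ), +, -, / }.
Block → ) contributes {)}.
Union: FIRST(Block) = { ), +, -, / }.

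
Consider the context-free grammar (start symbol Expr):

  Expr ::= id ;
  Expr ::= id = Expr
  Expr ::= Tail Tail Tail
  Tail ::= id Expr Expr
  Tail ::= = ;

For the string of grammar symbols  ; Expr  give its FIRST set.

; is a terminal; add {;} and stop.

{ ; }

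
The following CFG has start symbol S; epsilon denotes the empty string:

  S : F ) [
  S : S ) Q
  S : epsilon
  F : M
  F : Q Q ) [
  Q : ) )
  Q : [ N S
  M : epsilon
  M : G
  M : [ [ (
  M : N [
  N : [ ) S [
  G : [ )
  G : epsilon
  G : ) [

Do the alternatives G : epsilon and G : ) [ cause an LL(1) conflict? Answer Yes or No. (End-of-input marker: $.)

FIRST(epsilon) = { epsilon } and FIRST() [) = { ) }.
The first alternative is nullable and FOLLOW(G) = { ) } shares ) with FIRST of the second — conflict.

Yes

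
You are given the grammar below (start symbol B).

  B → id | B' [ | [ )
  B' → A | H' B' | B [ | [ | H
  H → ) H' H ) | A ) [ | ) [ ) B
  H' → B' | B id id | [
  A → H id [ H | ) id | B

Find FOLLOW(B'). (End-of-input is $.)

In B → B' [: add FIRST([) = { [ }.
In B' → H' B': B' is at the end, add FOLLOW(B') = { ), [, id }.
In H' → B': B' is at the end, add FOLLOW(H') = { ), [, id }.
Union: FOLLOW(B') = { ), [, id }.

{ ), [, id }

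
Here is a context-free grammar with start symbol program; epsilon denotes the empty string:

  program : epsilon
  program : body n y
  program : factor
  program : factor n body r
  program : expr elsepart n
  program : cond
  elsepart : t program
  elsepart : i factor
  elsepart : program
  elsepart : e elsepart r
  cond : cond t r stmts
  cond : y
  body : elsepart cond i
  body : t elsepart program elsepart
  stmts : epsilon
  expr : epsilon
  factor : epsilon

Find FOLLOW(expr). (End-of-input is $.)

{ e, i, n, t, y }

In program : expr elsepart n: add FIRST(elsepart n) = { e, i, n, t, y }.
Union: FOLLOW(expr) = { e, i, n, t, y }.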